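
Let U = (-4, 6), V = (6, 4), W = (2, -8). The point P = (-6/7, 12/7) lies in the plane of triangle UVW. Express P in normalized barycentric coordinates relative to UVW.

(4/7, 1/7, 2/7)

Signed area of the reference triangle: [UVW] = ½·((-4)·(4−(-8)) + 6·(-8−6) + 2·(6−4)) = ½·(-48 − 84 + 4) = -64.
[PVW] = ½·((-6/7)·(4−(-8)) + 6·(-8−(12/7)) + 2·(12/7−4)) = ½·(-72/7 − 408/7 − 32/7) = -256/7, so the U-coordinate is (-256/7)/(-64) = 4/7.
[UPW] = ½·((-4)·(12/7−(-8)) + (-6/7)·(-8−6) + 2·(6−(12/7))) = ½·(-272/7 + 12 + 60/7) = -64/7, so the V-coordinate is 1/7.
[UVP] = ½·((-4)·(4−(12/7)) + 6·(12/7−6) + (-6/7)·(6−4)) = ½·(-64/7 − 180/7 − 12/7) = -128/7, so the W-coordinate is 2/7.
Check: 4/7 + 1/7 + 2/7 = 1.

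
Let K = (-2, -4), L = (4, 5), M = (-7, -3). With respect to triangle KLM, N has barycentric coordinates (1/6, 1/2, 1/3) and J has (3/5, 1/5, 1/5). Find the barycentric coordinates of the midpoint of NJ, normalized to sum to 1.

(23/60, 7/20, 4/15)

Since both coordinate triples sum to 1, the midpoint's barycentrics are the componentwise average.
(1/6+3/5)/2 = 23/60; similarly 7/20 and 4/15.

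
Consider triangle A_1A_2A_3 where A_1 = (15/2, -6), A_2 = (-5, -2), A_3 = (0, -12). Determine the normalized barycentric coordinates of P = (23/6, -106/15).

(3/5, 2/15, 4/15)

Signed area of the reference triangle: [A_1A_2A_3] = ½·((15/2)·(-2−(-12)) + (-5)·(-12−(-6)) + 0·(-6−(-2))) = ½·(75 + 30 + 0) = 105/2.
[PA_2A_3] = ½·((23/6)·(-2−(-12)) + (-5)·(-12−(-106/15)) + 0·(-106/15−(-2))) = ½·(115/3 + 74/3 + 0) = 63/2, so the A_1-coordinate is (63/2)/(105/2) = 3/5.
[A_1PA_3] = ½·((15/2)·(-106/15−(-12)) + (23/6)·(-12−(-6)) + 0·(-6−(-106/15))) = ½·(37 − 23 + 0) = 7, so the A_2-coordinate is 2/15.
[A_1A_2P] = ½·((15/2)·(-2−(-106/15)) + (-5)·(-106/15−(-6)) + (23/6)·(-6−(-2))) = ½·(38 + 16/3 − 46/3) = 14, so the A_3-coordinate is 4/15.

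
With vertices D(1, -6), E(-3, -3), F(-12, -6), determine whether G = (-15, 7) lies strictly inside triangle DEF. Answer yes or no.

Barycentric coordinates of G: (-42/13, 13/3, -4/39).
The three coordinates are negative, positive, negative; a point is interior exactly when all three are positive.

no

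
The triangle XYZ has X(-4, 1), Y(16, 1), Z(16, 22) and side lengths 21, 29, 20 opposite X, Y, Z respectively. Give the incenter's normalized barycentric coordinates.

The incenter has barycentric coordinates proportional to the opposite side lengths: (21 : 29 : 20).
Normalizing by 21+29+20 = 70 gives (3/10, 29/70, 2/7).

(3/10, 29/70, 2/7)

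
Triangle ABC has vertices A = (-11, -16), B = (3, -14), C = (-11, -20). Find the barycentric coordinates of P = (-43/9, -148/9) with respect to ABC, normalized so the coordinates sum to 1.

(2/9, 4/9, 1/3)

Signed area of the reference triangle: [ABC] = ½·((-11)·(-14−(-20)) + 3·(-20−(-16)) + (-11)·(-16−(-14))) = ½·(-66 − 12 + 22) = -28.
[PBC] = ½·((-43/9)·(-14−(-20)) + 3·(-20−(-148/9)) + (-11)·(-148/9−(-14))) = ½·(-86/3 − 32/3 + 242/9) = -56/9, so the A-coordinate is (-56/9)/(-28) = 2/9.
[APC] = ½·((-11)·(-148/9−(-20)) + (-43/9)·(-20−(-16)) + (-11)·(-16−(-148/9))) = ½·(-352/9 + 172/9 − 44/9) = -112/9, so the B-coordinate is 4/9.
[ABP] = ½·((-11)·(-14−(-148/9)) + 3·(-148/9−(-16)) + (-43/9)·(-16−(-14))) = ½·(-242/9 − 4/3 + 86/9) = -28/3, so the C-coordinate is 1/3.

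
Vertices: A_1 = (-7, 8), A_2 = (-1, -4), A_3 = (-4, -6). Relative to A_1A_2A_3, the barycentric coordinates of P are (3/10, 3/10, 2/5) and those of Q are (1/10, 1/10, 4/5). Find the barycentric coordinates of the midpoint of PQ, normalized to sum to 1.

(1/5, 1/5, 3/5)

Since both coordinate triples sum to 1, the midpoint's barycentrics are the componentwise average.
(3/10+1/10)/2 = 1/5; similarly 1/5 and 3/5.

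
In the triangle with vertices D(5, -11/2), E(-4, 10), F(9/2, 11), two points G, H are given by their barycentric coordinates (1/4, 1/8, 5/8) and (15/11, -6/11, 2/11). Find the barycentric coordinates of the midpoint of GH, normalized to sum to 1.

Since both coordinate triples sum to 1, the midpoint's barycentrics are the componentwise average.
(1/4+15/11)/2 = 71/88; similarly -37/176 and 71/176.

(71/88, -37/176, 71/176)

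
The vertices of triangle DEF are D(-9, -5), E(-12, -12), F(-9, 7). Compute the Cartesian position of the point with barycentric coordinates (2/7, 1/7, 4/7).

G = (2/7)·D + (1/7)·E + (4/7)·F.
x-coordinate: (2/7)·(-9) + (1/7)·(-12) + (4/7)·(-9) = -66/7.
y-coordinate: (2/7)·(-5) + (1/7)·(-12) + (4/7)·7 = 6/7.

(-66/7, 6/7)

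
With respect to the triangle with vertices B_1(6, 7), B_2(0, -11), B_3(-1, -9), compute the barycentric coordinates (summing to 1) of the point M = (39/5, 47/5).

(6/5, 2/5, -3/5)

Signed area of the reference triangle: [B_1B_2B_3] = ½·(6·(-11−(-9)) + 0·(-9−7) + (-1)·(7−(-11))) = ½·(-12 + 0 − 18) = -15.
[MB_2B_3] = ½·((39/5)·(-11−(-9)) + 0·(-9−(47/5)) + (-1)·(47/5−(-11))) = ½·(-78/5 + 0 − 102/5) = -18, so the B_1-coordinate is (-18)/(-15) = 6/5.
[B_1MB_3] = ½·(6·(47/5−(-9)) + (39/5)·(-9−7) + (-1)·(7−(47/5))) = ½·(552/5 − 624/5 + 12/5) = -6, so the B_2-coordinate is 2/5.
[B_1B_2M] = ½·(6·(-11−(47/5)) + 0·(47/5−7) + (39/5)·(7−(-11))) = ½·(-612/5 + 0 + 702/5) = 9, so the B_3-coordinate is -3/5.
Check: 6/5 + 2/5 − 3/5 = 1.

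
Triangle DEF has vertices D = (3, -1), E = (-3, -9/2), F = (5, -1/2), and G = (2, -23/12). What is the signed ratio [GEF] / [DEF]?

[DEF] = ½·(3·(-9/2−(-1/2)) + (-3)·(-1/2−(-1)) + 5·(-1−(-9/2))) = ½·(-12 − 3/2 + 35/2) = 2.
[GEF] = ½·(2·(-9/2−(-1/2)) + (-3)·(-1/2−(-23/12)) + 5·(-23/12−(-9/2))) = ½·(-8 − 17/4 + 155/12) = 1/3, so the ratio is (1/3)/2 = 1/6.

1/6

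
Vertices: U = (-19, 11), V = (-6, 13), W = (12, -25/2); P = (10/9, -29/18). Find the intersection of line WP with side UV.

(-25/2, 12)

Barycentric coordinates of P with respect to UVW: (2/9, 2/9, 5/9).
On side UV the W-coordinate is zero; dropping P's W-weight 5/9 and renormalizing the remaining 2/9 : 2/9 gives weights 1/2, 1/2 on U, V.
Q = (1/2)·(-19, 11) + (1/2)·(-6, 13) = (-25/2, 12).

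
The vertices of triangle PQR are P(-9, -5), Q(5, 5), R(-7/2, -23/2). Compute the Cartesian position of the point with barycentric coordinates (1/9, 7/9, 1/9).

(5/2, 37/18)

S = (1/9)·P + (7/9)·Q + (1/9)·R.
x-coordinate: (1/9)·(-9) + (7/9)·5 + (1/9)·(-7/2) = 5/2.
y-coordinate: (1/9)·(-5) + (7/9)·5 + (1/9)·(-23/2) = 37/18.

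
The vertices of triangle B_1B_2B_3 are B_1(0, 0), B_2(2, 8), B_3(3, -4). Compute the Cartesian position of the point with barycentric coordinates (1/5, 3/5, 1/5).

M = (1/5)·B_1 + (3/5)·B_2 + (1/5)·B_3.
x-coordinate: (1/5)·0 + (3/5)·2 + (1/5)·3 = 9/5.
y-coordinate: (1/5)·0 + (3/5)·8 + (1/5)·(-4) = 4.

(9/5, 4)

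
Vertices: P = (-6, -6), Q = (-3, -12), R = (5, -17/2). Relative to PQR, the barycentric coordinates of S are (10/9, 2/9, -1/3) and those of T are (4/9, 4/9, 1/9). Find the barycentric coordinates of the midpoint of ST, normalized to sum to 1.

Since both coordinate triples sum to 1, the midpoint's barycentrics are the componentwise average.
(10/9+4/9)/2 = 7/9; similarly 1/3 and -1/9.

(7/9, 1/3, -1/9)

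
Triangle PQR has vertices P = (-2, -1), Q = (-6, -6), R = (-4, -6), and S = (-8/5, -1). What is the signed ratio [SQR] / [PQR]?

[PQR] = ½·((-2)·(-6−(-6)) + (-6)·(-6−(-1)) + (-4)·(-1−(-6))) = ½·(0 + 30 − 20) = 5.
[SQR] = ½·((-8/5)·(-6−(-6)) + (-6)·(-6−(-1)) + (-4)·(-1−(-6))) = ½·(0 + 30 − 20) = 5, so the ratio is 5/5 = 1.

1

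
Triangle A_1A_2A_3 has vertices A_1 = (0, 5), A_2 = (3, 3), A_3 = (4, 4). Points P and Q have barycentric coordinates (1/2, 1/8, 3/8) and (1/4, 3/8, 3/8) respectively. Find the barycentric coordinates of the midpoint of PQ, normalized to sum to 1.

Since both coordinate triples sum to 1, the midpoint's barycentrics are the componentwise average.
(1/2+1/4)/2 = 3/8; similarly 1/4 and 3/8.

(3/8, 1/4, 3/8)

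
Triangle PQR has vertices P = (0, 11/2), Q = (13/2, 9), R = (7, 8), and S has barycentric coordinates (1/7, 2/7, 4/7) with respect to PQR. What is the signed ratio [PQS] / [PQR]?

The signed ratio [PQS]/[PQR] equals the barycentric coordinate of S at vertex R, which is 4/7.

4/7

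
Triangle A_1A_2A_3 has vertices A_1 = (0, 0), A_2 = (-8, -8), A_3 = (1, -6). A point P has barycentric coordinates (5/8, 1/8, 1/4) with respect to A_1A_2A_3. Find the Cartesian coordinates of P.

(-3/4, -5/2)

P = (5/8)·A_1 + (1/8)·A_2 + (1/4)·A_3.
x-coordinate: (5/8)·0 + (1/8)·(-8) + (1/4)·1 = -3/4.
y-coordinate: (5/8)·0 + (1/8)·(-8) + (1/4)·(-6) = -5/2.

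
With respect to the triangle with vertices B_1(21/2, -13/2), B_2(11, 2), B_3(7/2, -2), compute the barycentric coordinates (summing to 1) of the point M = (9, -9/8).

Signed area of the reference triangle: [B_1B_2B_3] = ½·((21/2)·(2−(-2)) + 11·(-2−(-13/2)) + (7/2)·(-13/2−2)) = ½·(42 + 99/2 − 119/4) = 247/8.
[MB_2B_3] = ½·(9·(2−(-2)) + 11·(-2−(-9/8)) + (7/2)·(-9/8−2)) = ½·(36 − 77/8 − 175/16) = 247/32, so the B_1-coordinate is (247/32)/(247/8) = 1/4.
[B_1MB_3] = ½·((21/2)·(-9/8−(-2)) + 9·(-2−(-13/2)) + (7/2)·(-13/2−(-9/8))) = ½·(147/16 + 81/2 − 301/16) = 247/16, so the B_2-coordinate is 1/2.
[B_1B_2M] = ½·((21/2)·(2−(-9/8)) + 11·(-9/8−(-13/2)) + 9·(-13/2−2)) = ½·(525/16 + 473/8 − 153/2) = 247/32, so the B_3-coordinate is 1/4.
Check: 1/4 + 1/2 + 1/4 = 1.

(1/4, 1/2, 1/4)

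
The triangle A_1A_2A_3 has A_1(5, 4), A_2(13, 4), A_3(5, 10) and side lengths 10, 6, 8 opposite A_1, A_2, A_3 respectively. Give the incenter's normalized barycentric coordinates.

(5/12, 1/4, 1/3)

The incenter has barycentric coordinates proportional to the opposite side lengths: (10 : 6 : 8).
Normalizing by 10+6+8 = 24 gives (5/12, 1/4, 1/3).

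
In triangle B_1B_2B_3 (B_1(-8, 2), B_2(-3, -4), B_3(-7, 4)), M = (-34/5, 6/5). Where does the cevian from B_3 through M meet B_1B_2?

(-27/4, 1/2)

Barycentric coordinates of M with respect to B_1B_2B_3: (3/5, 1/5, 1/5).
On side B_1B_2 the B_3-coordinate is zero; dropping M's B_3-weight 1/5 and renormalizing the remaining 3/5 : 1/5 gives weights 3/4, 1/4 on B_1, B_2.
N = (3/4)·(-8, 2) + (1/4)·(-3, -4) = (-27/4, 1/2).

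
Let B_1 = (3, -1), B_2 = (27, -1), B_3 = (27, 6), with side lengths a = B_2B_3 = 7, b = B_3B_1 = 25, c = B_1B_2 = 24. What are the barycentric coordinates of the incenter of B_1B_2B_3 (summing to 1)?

(1/8, 25/56, 3/7)

The incenter has barycentric coordinates proportional to the opposite side lengths: (7 : 25 : 24).
Normalizing by 7+25+24 = 56 gives (1/8, 25/56, 3/7).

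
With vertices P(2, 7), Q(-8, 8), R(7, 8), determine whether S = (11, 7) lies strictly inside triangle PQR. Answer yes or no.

no

Barycentric coordinates of S: (1, -3/5, 3/5).
The three coordinates are positive, negative, positive; a point is interior exactly when all three are positive.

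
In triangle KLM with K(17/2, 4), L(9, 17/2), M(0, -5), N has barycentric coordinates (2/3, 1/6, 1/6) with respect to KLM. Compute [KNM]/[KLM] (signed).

1/6

The signed ratio [KNM]/[KLM] equals the barycentric coordinate of N at vertex L, which is 1/6.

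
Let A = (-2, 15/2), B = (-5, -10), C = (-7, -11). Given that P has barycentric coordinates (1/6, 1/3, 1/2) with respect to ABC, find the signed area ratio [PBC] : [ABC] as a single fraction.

The signed ratio [PBC]/[ABC] equals the barycentric coordinate of P at vertex A, which is 1/6.

1/6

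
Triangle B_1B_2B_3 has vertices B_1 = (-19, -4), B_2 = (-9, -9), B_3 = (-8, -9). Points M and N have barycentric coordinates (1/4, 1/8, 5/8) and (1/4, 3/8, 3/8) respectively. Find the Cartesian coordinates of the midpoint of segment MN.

(-11, -31/4)

Barycentric coordinates of the midpoint are the average: (1/4, 1/4, 1/2).
Converting: (1/4)·B_1 + (1/4)·B_2 + (1/2)·B_3 = (-11, -31/4).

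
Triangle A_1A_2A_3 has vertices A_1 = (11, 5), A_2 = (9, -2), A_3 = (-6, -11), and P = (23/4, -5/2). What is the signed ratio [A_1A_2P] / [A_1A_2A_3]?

1/4

[A_1A_2A_3] = ½·(11·(-2−(-11)) + 9·(-11−5) + (-6)·(5−(-2))) = ½·(99 − 144 − 42) = -87/2.
[A_1A_2P] = ½·(11·(-2−(-5/2)) + 9·(-5/2−5) + (23/4)·(5−(-2))) = ½·(11/2 − 135/2 + 161/4) = -87/8, so the ratio is (-87/8)/(-87/2) = 1/4.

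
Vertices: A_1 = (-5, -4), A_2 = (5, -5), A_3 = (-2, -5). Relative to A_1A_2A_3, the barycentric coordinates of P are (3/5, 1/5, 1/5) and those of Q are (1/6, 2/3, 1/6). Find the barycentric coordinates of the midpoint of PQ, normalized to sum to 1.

Since both coordinate triples sum to 1, the midpoint's barycentrics are the componentwise average.
(3/5+1/6)/2 = 23/60; similarly 13/30 and 11/60.

(23/60, 13/30, 11/60)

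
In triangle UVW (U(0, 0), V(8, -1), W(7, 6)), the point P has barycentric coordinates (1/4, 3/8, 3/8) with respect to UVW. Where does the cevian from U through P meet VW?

Line UP meets VW where the U-coordinate vanishes; zeroing P's U-weight and renormalizing leaves V, W-weights 3/8 : 3/8 → (1/2, 1/2).
So Q = (1/2)·V + (1/2)·W = (15/2, 5/2).

(15/2, 5/2)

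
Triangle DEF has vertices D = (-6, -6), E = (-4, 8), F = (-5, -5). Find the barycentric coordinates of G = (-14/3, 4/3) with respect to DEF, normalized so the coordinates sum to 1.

Signed area of the reference triangle: [DEF] = ½·((-6)·(8−(-5)) + (-4)·(-5−(-6)) + (-5)·(-6−8)) = ½·(-78 − 4 + 70) = -6.
[GEF] = ½·((-14/3)·(8−(-5)) + (-4)·(-5−(4/3)) + (-5)·(4/3−8)) = ½·(-182/3 + 76/3 + 100/3) = -1, so the D-coordinate is (-1)/(-6) = 1/6.
[DGF] = ½·((-6)·(4/3−(-5)) + (-14/3)·(-5−(-6)) + (-5)·(-6−(4/3))) = ½·(-38 − 14/3 + 110/3) = -3, so the E-coordinate is 1/2.
[DEG] = ½·((-6)·(8−(4/3)) + (-4)·(4/3−(-6)) + (-14/3)·(-6−8)) = ½·(-40 − 88/3 + 196/3) = -2, so the F-coordinate is 1/3.

(1/6, 1/2, 1/3)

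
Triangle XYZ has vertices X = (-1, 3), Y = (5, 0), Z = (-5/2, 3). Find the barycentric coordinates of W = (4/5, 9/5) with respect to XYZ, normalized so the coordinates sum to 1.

(1/5, 2/5, 2/5)

Signed area of the reference triangle: [XYZ] = ½·((-1)·(0−3) + 5·(3−3) + (-5/2)·(3−0)) = ½·(3 + 0 − 15/2) = -9/4.
[WYZ] = ½·((4/5)·(0−3) + 5·(3−(9/5)) + (-5/2)·(9/5−0)) = ½·(-12/5 + 6 − 9/2) = -9/20, so the X-coordinate is (-9/20)/(-9/4) = 1/5.
[XWZ] = ½·((-1)·(9/5−3) + (4/5)·(3−3) + (-5/2)·(3−(9/5))) = ½·(6/5 + 0 − 3) = -9/10, so the Y-coordinate is 2/5.
[XYW] = ½·((-1)·(0−(9/5)) + 5·(9/5−3) + (4/5)·(3−0)) = ½·(9/5 − 6 + 12/5) = -9/10, so the Z-coordinate is 2/5.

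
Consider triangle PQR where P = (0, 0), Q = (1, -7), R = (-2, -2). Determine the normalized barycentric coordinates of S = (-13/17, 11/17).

Signed area of the reference triangle: [PQR] = ½·(0·(-7−(-2)) + 1·(-2−0) + (-2)·(0−(-7))) = ½·(0 − 2 − 14) = -8.
[SQR] = ½·((-13/17)·(-7−(-2)) + 1·(-2−(11/17)) + (-2)·(11/17−(-7))) = ½·(65/17 − 45/17 − 260/17) = -120/17, so the P-coordinate is (-120/17)/(-8) = 15/17.
[PSR] = ½·(0·(11/17−(-2)) + (-13/17)·(-2−0) + (-2)·(0−(11/17))) = ½·(0 + 26/17 + 22/17) = 24/17, so the Q-coordinate is -3/17.
[PQS] = ½·(0·(-7−(11/17)) + 1·(11/17−0) + (-13/17)·(0−(-7))) = ½·(0 + 11/17 − 91/17) = -40/17, so the R-coordinate is 5/17.
Check: 15/17 − 3/17 + 5/17 = 1.

(15/17, -3/17, 5/17)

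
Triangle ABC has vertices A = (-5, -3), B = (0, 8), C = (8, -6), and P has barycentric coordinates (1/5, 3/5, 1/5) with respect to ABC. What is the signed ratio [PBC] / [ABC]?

The signed ratio [PBC]/[ABC] equals the barycentric coordinate of P at vertex A, which is 1/5.

1/5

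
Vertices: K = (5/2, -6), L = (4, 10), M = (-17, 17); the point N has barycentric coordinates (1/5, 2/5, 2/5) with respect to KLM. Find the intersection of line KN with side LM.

(-13/2, 27/2)

Line KN meets LM where the K-coordinate vanishes; zeroing N's K-weight and renormalizing leaves L, M-weights 2/5 : 2/5 → (1/2, 1/2).
So J = (1/2)·L + (1/2)·M = (-13/2, 27/2).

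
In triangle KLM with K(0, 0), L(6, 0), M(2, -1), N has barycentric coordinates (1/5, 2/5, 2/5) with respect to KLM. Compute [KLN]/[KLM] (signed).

2/5

The signed ratio [KLN]/[KLM] equals the barycentric coordinate of N at vertex M, which is 2/5.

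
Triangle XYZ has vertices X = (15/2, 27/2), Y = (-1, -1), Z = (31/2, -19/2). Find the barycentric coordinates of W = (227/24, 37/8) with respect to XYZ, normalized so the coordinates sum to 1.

(7/12, 1/12, 1/3)

Signed area of the reference triangle: [XYZ] = ½·((15/2)·(-1−(-19/2)) + (-1)·(-19/2−(27/2)) + (31/2)·(27/2−(-1))) = ½·(255/4 + 23 + 899/4) = 623/4.
[WYZ] = ½·((227/24)·(-1−(-19/2)) + (-1)·(-19/2−(37/8)) + (31/2)·(37/8−(-1))) = ½·(3859/48 + 113/8 + 1395/16) = 4361/48, so the X-coordinate is (4361/48)/(623/4) = 7/12.
[XWZ] = ½·((15/2)·(37/8−(-19/2)) + (227/24)·(-19/2−(27/2)) + (31/2)·(27/2−(37/8))) = ½·(1695/16 − 5221/24 + 2201/16) = 623/48, so the Y-coordinate is 1/12.
[XYW] = ½·((15/2)·(-1−(37/8)) + (-1)·(37/8−(27/2)) + (227/24)·(27/2−(-1))) = ½·(-675/16 + 71/8 + 6583/48) = 623/12, so the Z-coordinate is 1/3.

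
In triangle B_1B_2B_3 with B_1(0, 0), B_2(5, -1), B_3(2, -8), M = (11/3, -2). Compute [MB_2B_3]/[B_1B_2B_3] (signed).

[B_1B_2B_3] = ½·(0·(-1−(-8)) + 5·(-8−0) + 2·(0−(-1))) = ½·(0 − 40 + 2) = -19.
[MB_2B_3] = ½·((11/3)·(-1−(-8)) + 5·(-8−(-2)) + 2·(-2−(-1))) = ½·(77/3 − 30 − 2) = -19/6, so the ratio is (-19/6)/(-19) = 1/6.

1/6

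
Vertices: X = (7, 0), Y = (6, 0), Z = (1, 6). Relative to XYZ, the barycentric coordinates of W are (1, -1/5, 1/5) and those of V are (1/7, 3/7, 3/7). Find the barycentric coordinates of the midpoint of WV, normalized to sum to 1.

Since both coordinate triples sum to 1, the midpoint's barycentrics are the componentwise average.
(1+1/7)/2 = 4/7; similarly 4/35 and 11/35.

(4/7, 4/35, 11/35)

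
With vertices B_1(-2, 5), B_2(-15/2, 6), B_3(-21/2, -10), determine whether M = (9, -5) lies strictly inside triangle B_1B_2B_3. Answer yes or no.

no

Barycentric coordinates of M: (297/91, -250/91, 44/91).
The three coordinates are positive, negative, positive; a point is interior exactly when all three are positive.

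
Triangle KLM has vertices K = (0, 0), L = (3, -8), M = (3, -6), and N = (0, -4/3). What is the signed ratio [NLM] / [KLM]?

[KLM] = ½·(0·(-8−(-6)) + 3·(-6−0) + 3·(0−(-8))) = ½·(0 − 18 + 24) = 3.
[NLM] = ½·(0·(-8−(-6)) + 3·(-6−(-4/3)) + 3·(-4/3−(-8))) = ½·(0 − 14 + 20) = 3, so the ratio is 3/3 = 1.

1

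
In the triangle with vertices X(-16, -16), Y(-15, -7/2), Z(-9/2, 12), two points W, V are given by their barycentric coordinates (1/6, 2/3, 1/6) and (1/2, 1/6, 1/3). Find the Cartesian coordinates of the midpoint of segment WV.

Barycentric coordinates of the midpoint are the average: (1/3, 5/12, 1/4).
Converting: (1/3)·X + (5/12)·Y + (1/4)·Z = (-305/24, -91/24).

(-305/24, -91/24)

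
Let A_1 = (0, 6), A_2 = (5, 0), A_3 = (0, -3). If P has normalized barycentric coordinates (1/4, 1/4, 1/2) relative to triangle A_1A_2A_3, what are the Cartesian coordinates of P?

P = (1/4)·A_1 + (1/4)·A_2 + (1/2)·A_3.
x-coordinate: (1/4)·0 + (1/4)·5 + (1/2)·0 = 5/4.
y-coordinate: (1/4)·6 + (1/4)·0 + (1/2)·(-3) = 0.

(5/4, 0)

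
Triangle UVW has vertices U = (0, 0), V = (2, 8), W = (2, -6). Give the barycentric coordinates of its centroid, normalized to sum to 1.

The centroid is the average of the vertices, so each weight is 1/3.

(1/3, 1/3, 1/3)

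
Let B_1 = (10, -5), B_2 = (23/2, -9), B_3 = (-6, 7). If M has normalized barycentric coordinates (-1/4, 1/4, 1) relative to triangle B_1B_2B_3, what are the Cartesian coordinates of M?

M = (-1/4)·B_1 + (1/4)·B_2 + 1·B_3.
x-coordinate: (-1/4)·10 + (1/4)·(23/2) + 1·(-6) = -45/8.
y-coordinate: (-1/4)·(-5) + (1/4)·(-9) + 1·7 = 6.

(-45/8, 6)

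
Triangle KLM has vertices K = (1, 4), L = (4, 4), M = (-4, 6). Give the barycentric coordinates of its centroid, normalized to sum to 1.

The centroid is the average of the vertices, so each weight is 1/3.

(1/3, 1/3, 1/3)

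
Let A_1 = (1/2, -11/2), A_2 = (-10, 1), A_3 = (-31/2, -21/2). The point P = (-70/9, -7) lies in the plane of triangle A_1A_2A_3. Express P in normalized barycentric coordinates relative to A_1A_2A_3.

Signed area of the reference triangle: [A_1A_2A_3] = ½·((1/2)·(1−(-21/2)) + (-10)·(-21/2−(-11/2)) + (-31/2)·(-11/2−1)) = ½·(23/4 + 50 + 403/4) = 313/4.
[PA_2A_3] = ½·((-70/9)·(1−(-21/2)) + (-10)·(-21/2−(-7)) + (-31/2)·(-7−1)) = ½·(-805/9 + 35 + 124) = 313/9, so the A_1-coordinate is (313/9)/(313/4) = 4/9.
[A_1PA_3] = ½·((1/2)·(-7−(-21/2)) + (-70/9)·(-21/2−(-11/2)) + (-31/2)·(-11/2−(-7))) = ½·(7/4 + 350/9 − 93/4) = 313/36, so the A_2-coordinate is 1/9.
[A_1A_2P] = ½·((1/2)·(1−(-7)) + (-10)·(-7−(-11/2)) + (-70/9)·(-11/2−1)) = ½·(4 + 15 + 455/9) = 313/9, so the A_3-coordinate is 4/9.

(4/9, 1/9, 4/9)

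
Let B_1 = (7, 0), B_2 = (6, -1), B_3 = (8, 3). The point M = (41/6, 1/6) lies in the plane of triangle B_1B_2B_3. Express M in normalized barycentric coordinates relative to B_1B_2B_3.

(1/2, 1/3, 1/6)

Signed area of the reference triangle: [B_1B_2B_3] = ½·(7·(-1−3) + 6·(3−0) + 8·(0−(-1))) = ½·(-28 + 18 + 8) = -1.
[MB_2B_3] = ½·((41/6)·(-1−3) + 6·(3−(1/6)) + 8·(1/6−(-1))) = ½·(-82/3 + 17 + 28/3) = -1/2, so the B_1-coordinate is (-1/2)/(-1) = 1/2.
[B_1MB_3] = ½·(7·(1/6−3) + (41/6)·(3−0) + 8·(0−(1/6))) = ½·(-119/6 + 41/2 − 4/3) = -1/3, so the B_2-coordinate is 1/3.
[B_1B_2M] = ½·(7·(-1−(1/6)) + 6·(1/6−0) + (41/6)·(0−(-1))) = ½·(-49/6 + 1 + 41/6) = -1/6, so the B_3-coordinate is 1/6.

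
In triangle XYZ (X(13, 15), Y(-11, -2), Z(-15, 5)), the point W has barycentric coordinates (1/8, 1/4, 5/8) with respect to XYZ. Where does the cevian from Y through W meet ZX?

(-31/3, 20/3)

Line YW meets ZX where the Y-coordinate vanishes; zeroing W's Y-weight and renormalizing leaves Z, X-weights 5/8 : 1/8 → (5/6, 1/6).
So V = (5/6)·Z + (1/6)·X = (-31/3, 20/3).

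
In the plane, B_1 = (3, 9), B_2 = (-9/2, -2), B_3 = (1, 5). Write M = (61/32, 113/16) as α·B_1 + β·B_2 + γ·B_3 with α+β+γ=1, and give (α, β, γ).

(5/8, 1/16, 5/16)

Signed area of the reference triangle: [B_1B_2B_3] = ½·(3·(-2−5) + (-9/2)·(5−9) + 1·(9−(-2))) = ½·(-21 + 18 + 11) = 4.
[MB_2B_3] = ½·((61/32)·(-2−5) + (-9/2)·(5−(113/16)) + 1·(113/16−(-2))) = ½·(-427/32 + 297/32 + 145/16) = 5/2, so the B_1-coordinate is (5/2)/4 = 5/8.
[B_1MB_3] = ½·(3·(113/16−5) + (61/32)·(5−9) + 1·(9−(113/16))) = ½·(99/16 − 61/8 + 31/16) = 1/4, so the B_2-coordinate is 1/16.
[B_1B_2M] = ½·(3·(-2−(113/16)) + (-9/2)·(113/16−9) + (61/32)·(9−(-2))) = ½·(-435/16 + 279/32 + 671/32) = 5/4, so the B_3-coordinate is 5/16.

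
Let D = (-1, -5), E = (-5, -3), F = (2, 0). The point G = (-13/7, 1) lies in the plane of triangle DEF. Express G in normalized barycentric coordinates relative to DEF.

(-5/7, 6/7, 6/7)

Signed area of the reference triangle: [DEF] = ½·((-1)·(-3−0) + (-5)·(0−(-5)) + 2·(-5−(-3))) = ½·(3 − 25 − 4) = -13.
[GEF] = ½·((-13/7)·(-3−0) + (-5)·(0−1) + 2·(1−(-3))) = ½·(39/7 + 5 + 8) = 65/7, so the D-coordinate is (65/7)/(-13) = -5/7.
[DGF] = ½·((-1)·(1−0) + (-13/7)·(0−(-5)) + 2·(-5−1)) = ½·(-1 − 65/7 − 12) = -78/7, so the E-coordinate is 6/7.
[DEG] = ½·((-1)·(-3−1) + (-5)·(1−(-5)) + (-13/7)·(-5−(-3))) = ½·(4 − 30 + 26/7) = -78/7, so the F-coordinate is 6/7.
Check: -5/7 + 6/7 + 6/7 = 1.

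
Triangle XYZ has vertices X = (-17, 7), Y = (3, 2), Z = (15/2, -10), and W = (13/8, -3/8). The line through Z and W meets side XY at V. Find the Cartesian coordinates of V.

Barycentric coordinates of W with respect to XYZ: (1/8, 5/8, 1/4).
On side XY the Z-coordinate is zero; dropping W's Z-weight 1/4 and renormalizing the remaining 1/8 : 5/8 gives weights 1/6, 5/6 on X, Y.
V = (1/6)·(-17, 7) + (5/6)·(3, 2) = (-1/3, 17/6).

(-1/3, 17/6)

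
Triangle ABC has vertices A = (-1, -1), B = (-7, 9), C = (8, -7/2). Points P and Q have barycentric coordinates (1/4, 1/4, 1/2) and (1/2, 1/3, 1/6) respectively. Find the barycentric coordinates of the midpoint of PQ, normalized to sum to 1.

Since both coordinate triples sum to 1, the midpoint's barycentrics are the componentwise average.
(1/4+1/2)/2 = 3/8; similarly 7/24 and 1/3.

(3/8, 7/24, 1/3)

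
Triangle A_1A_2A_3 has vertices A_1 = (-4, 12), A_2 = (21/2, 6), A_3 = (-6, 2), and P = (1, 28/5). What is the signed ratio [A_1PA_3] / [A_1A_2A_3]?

[A_1A_2A_3] = ½·((-4)·(6−2) + (21/2)·(2−12) + (-6)·(12−6)) = ½·(-16 − 105 − 36) = -157/2.
[A_1PA_3] = ½·((-4)·(28/5−2) + 1·(2−12) + (-6)·(12−(28/5))) = ½·(-72/5 − 10 − 192/5) = -157/5, so the ratio is (-157/5)/(-157/2) = 2/5.

2/5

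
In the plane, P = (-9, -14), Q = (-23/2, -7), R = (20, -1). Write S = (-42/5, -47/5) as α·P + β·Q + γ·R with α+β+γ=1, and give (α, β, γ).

Signed area of the reference triangle: [PQR] = ½·((-9)·(-7−(-1)) + (-23/2)·(-1−(-14)) + 20·(-14−(-7))) = ½·(54 − 299/2 − 140) = -471/4.
[SQR] = ½·((-42/5)·(-7−(-1)) + (-23/2)·(-1−(-47/5)) + 20·(-47/5−(-7))) = ½·(252/5 − 483/5 − 48) = -471/10, so the P-coordinate is (-471/10)/(-471/4) = 2/5.
[PSR] = ½·((-9)·(-47/5−(-1)) + (-42/5)·(-1−(-14)) + 20·(-14−(-47/5))) = ½·(378/5 − 546/5 − 92) = -314/5, so the Q-coordinate is 8/15.
[PQS] = ½·((-9)·(-7−(-47/5)) + (-23/2)·(-47/5−(-14)) + (-42/5)·(-14−(-7))) = ½·(-108/5 − 529/10 + 294/5) = -157/20, so the R-coordinate is 1/15.
Check: 2/5 + 8/15 + 1/15 = 1.

(2/5, 8/15, 1/15)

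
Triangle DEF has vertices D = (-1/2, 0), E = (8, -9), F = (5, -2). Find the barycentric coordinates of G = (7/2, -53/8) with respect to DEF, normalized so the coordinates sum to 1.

(3/4, 7/8, -5/8)

Signed area of the reference triangle: [DEF] = ½·((-1/2)·(-9−(-2)) + 8·(-2−0) + 5·(0−(-9))) = ½·(7/2 − 16 + 45) = 65/4.
[GEF] = ½·((7/2)·(-9−(-2)) + 8·(-2−(-53/8)) + 5·(-53/8−(-9))) = ½·(-49/2 + 37 + 95/8) = 195/16, so the D-coordinate is (195/16)/(65/4) = 3/4.
[DGF] = ½·((-1/2)·(-53/8−(-2)) + (7/2)·(-2−0) + 5·(0−(-53/8))) = ½·(37/16 − 7 + 265/8) = 455/32, so the E-coordinate is 7/8.
[DEG] = ½·((-1/2)·(-9−(-53/8)) + 8·(-53/8−0) + (7/2)·(0−(-9))) = ½·(19/16 − 53 + 63/2) = -325/32, so the F-coordinate is -5/8.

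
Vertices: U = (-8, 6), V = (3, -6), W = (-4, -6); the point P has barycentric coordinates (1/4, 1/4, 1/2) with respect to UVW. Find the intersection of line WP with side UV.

Line WP meets UV where the W-coordinate vanishes; zeroing P's W-weight and renormalizing leaves U, V-weights 1/4 : 1/4 → (1/2, 1/2).
So Q = (1/2)·U + (1/2)·V = (-5/2, 0).

(-5/2, 0)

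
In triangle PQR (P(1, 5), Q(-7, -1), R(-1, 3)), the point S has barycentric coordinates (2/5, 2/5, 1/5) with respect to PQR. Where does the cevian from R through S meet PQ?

Line RS meets PQ where the R-coordinate vanishes; zeroing S's R-weight and renormalizing leaves P, Q-weights 2/5 : 2/5 → (1/2, 1/2).
So T = (1/2)·P + (1/2)·Q = (-3, 2).

(-3, 2)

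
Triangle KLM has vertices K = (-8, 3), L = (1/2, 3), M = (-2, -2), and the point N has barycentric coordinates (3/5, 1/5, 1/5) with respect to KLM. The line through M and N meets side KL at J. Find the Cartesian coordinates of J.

(-47/8, 3)

Line MN meets KL where the M-coordinate vanishes; zeroing N's M-weight and renormalizing leaves K, L-weights 3/5 : 1/5 → (3/4, 1/4).
So J = (3/4)·K + (1/4)·L = (-47/8, 3).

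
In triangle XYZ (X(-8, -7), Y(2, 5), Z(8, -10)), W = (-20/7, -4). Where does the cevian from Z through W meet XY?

Barycentric coordinates of W with respect to XYZ: (4/7, 2/7, 1/7).
On side XY the Z-coordinate is zero; dropping W's Z-weight 1/7 and renormalizing the remaining 4/7 : 2/7 gives weights 2/3, 1/3 on X, Y.
V = (2/3)·(-8, -7) + (1/3)·(2, 5) = (-14/3, -3).

(-14/3, -3)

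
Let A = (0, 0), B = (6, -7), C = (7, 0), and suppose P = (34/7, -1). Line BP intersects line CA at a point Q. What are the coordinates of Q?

Barycentric coordinates of P with respect to ABC: (2/7, 1/7, 4/7).
On side CA the B-coordinate is zero; dropping P's B-weight 1/7 and renormalizing the remaining 4/7 : 2/7 gives weights 2/3, 1/3 on C, A.
Q = (2/3)·(7, 0) + (1/3)·(0, 0) = (14/3, 0).

(14/3, 0)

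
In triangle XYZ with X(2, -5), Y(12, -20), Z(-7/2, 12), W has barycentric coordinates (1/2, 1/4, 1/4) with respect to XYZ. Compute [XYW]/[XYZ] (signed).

The signed ratio [XYW]/[XYZ] equals the barycentric coordinate of W at vertex Z, which is 1/4.

1/4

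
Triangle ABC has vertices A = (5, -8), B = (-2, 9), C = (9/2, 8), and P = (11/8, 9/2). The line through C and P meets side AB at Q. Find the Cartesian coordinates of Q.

(1/3, 10/3)

Barycentric coordinates of P with respect to ABC: (1/4, 1/2, 1/4).
On side AB the C-coordinate is zero; dropping P's C-weight 1/4 and renormalizing the remaining 1/4 : 1/2 gives weights 1/3, 2/3 on A, B.
Q = (1/3)·(5, -8) + (2/3)·(-2, 9) = (1/3, 10/3).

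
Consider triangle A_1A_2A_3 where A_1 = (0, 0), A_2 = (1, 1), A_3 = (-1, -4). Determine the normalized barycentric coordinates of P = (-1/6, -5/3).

Signed area of the reference triangle: [A_1A_2A_3] = ½·(0·(1−(-4)) + 1·(-4−0) + (-1)·(0−1)) = ½·(0 − 4 + 1) = -3/2.
[PA_2A_3] = ½·((-1/6)·(1−(-4)) + 1·(-4−(-5/3)) + (-1)·(-5/3−1)) = ½·(-5/6 − 7/3 + 8/3) = -1/4, so the A_1-coordinate is (-1/4)/(-3/2) = 1/6.
[A_1PA_3] = ½·(0·(-5/3−(-4)) + (-1/6)·(-4−0) + (-1)·(0−(-5/3))) = ½·(0 + 2/3 − 5/3) = -1/2, so the A_2-coordinate is 1/3.
[A_1A_2P] = ½·(0·(1−(-5/3)) + 1·(-5/3−0) + (-1/6)·(0−1)) = ½·(0 − 5/3 + 1/6) = -3/4, so the A_3-coordinate is 1/2.

(1/6, 1/3, 1/2)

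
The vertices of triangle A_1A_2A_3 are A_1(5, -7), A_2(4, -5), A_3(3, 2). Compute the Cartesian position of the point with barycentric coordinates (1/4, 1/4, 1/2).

(15/4, -2)

P = (1/4)·A_1 + (1/4)·A_2 + (1/2)·A_3.
x-coordinate: (1/4)·5 + (1/4)·4 + (1/2)·3 = 15/4.
y-coordinate: (1/4)·(-7) + (1/4)·(-5) + (1/2)·2 = -2.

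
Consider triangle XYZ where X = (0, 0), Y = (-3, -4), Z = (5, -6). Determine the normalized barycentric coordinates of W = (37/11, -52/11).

(2/11, 1/11, 8/11)

Signed area of the reference triangle: [XYZ] = ½·(0·(-4−(-6)) + (-3)·(-6−0) + 5·(0−(-4))) = ½·(0 + 18 + 20) = 19.
[WYZ] = ½·((37/11)·(-4−(-6)) + (-3)·(-6−(-52/11)) + 5·(-52/11−(-4))) = ½·(74/11 + 42/11 − 40/11) = 38/11, so the X-coordinate is (38/11)/19 = 2/11.
[XWZ] = ½·(0·(-52/11−(-6)) + (37/11)·(-6−0) + 5·(0−(-52/11))) = ½·(0 − 222/11 + 260/11) = 19/11, so the Y-coordinate is 1/11.
[XYW] = ½·(0·(-4−(-52/11)) + (-3)·(-52/11−0) + (37/11)·(0−(-4))) = ½·(0 + 156/11 + 148/11) = 152/11, so the Z-coordinate is 8/11.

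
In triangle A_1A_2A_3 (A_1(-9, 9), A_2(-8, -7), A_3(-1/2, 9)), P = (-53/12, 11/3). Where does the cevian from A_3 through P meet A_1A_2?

(-25/3, -5/3)

Barycentric coordinates of P with respect to A_1A_2A_3: (1/6, 1/3, 1/2).
On side A_1A_2 the A_3-coordinate is zero; dropping P's A_3-weight 1/2 and renormalizing the remaining 1/6 : 1/3 gives weights 1/3, 2/3 on A_1, A_2.
Q = (1/3)·(-9, 9) + (2/3)·(-8, -7) = (-25/3, -5/3).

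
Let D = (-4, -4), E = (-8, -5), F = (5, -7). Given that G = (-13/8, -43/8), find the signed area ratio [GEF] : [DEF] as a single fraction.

[DEF] = ½·((-4)·(-5−(-7)) + (-8)·(-7−(-4)) + 5·(-4−(-5))) = ½·(-8 + 24 + 5) = 21/2.
[GEF] = ½·((-13/8)·(-5−(-7)) + (-8)·(-7−(-43/8)) + 5·(-43/8−(-5))) = ½·(-13/4 + 13 − 15/8) = 63/16, so the ratio is (63/16)/(21/2) = 3/8.

3/8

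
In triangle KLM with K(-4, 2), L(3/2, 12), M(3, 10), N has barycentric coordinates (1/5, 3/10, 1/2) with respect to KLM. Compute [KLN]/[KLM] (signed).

The signed ratio [KLN]/[KLM] equals the barycentric coordinate of N at vertex M, which is 1/2.

1/2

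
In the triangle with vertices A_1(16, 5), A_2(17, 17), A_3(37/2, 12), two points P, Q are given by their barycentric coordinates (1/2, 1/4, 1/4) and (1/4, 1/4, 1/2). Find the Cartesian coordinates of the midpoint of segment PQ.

(275/16, 85/8)

Barycentric coordinates of the midpoint are the average: (3/8, 1/4, 3/8).
Converting: (3/8)·A_1 + (1/4)·A_2 + (3/8)·A_3 = (275/16, 85/8).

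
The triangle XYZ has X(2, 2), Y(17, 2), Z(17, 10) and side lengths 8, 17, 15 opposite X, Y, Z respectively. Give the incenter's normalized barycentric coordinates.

The incenter has barycentric coordinates proportional to the opposite side lengths: (8 : 17 : 15).
Normalizing by 8+17+15 = 40 gives (1/5, 17/40, 3/8).

(1/5, 17/40, 3/8)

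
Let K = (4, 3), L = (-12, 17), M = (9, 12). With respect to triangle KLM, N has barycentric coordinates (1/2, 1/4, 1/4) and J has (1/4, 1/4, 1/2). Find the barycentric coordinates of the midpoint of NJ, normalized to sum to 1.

Since both coordinate triples sum to 1, the midpoint's barycentrics are the componentwise average.
(1/2+1/4)/2 = 3/8; similarly 1/4 and 3/8.

(3/8, 1/4, 3/8)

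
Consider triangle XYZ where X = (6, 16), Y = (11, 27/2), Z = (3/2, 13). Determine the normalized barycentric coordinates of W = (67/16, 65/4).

(9/8, -1/4, 1/8)

Signed area of the reference triangle: [XYZ] = ½·(6·(27/2−13) + 11·(13−16) + (3/2)·(16−(27/2))) = ½·(3 − 33 + 15/4) = -105/8.
[WYZ] = ½·((67/16)·(27/2−13) + 11·(13−(65/4)) + (3/2)·(65/4−(27/2))) = ½·(67/32 − 143/4 + 33/8) = -945/64, so the X-coordinate is (-945/64)/(-105/8) = 9/8.
[XWZ] = ½·(6·(65/4−13) + (67/16)·(13−16) + (3/2)·(16−(65/4))) = ½·(39/2 − 201/16 − 3/8) = 105/32, so the Y-coordinate is -1/4.
[XYW] = ½·(6·(27/2−(65/4)) + 11·(65/4−16) + (67/16)·(16−(27/2))) = ½·(-33/2 + 11/4 + 335/32) = -105/64, so the Z-coordinate is 1/8.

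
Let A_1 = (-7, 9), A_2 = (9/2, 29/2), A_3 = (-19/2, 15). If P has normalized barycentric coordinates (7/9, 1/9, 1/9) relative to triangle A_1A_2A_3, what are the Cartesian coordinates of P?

(-6, 185/18)

P = (7/9)·A_1 + (1/9)·A_2 + (1/9)·A_3.
x-coordinate: (7/9)·(-7) + (1/9)·(9/2) + (1/9)·(-19/2) = -6.
y-coordinate: (7/9)·9 + (1/9)·(29/2) + (1/9)·15 = 185/18.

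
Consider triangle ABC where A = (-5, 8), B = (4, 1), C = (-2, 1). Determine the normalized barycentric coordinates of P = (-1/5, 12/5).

Signed area of the reference triangle: [ABC] = ½·((-5)·(1−1) + 4·(1−8) + (-2)·(8−1)) = ½·(0 − 28 − 14) = -21.
[PBC] = ½·((-1/5)·(1−1) + 4·(1−(12/5)) + (-2)·(12/5−1)) = ½·(0 − 28/5 − 14/5) = -21/5, so the A-coordinate is (-21/5)/(-21) = 1/5.
[APC] = ½·((-5)·(12/5−1) + (-1/5)·(1−8) + (-2)·(8−(12/5))) = ½·(-7 + 7/5 − 56/5) = -42/5, so the B-coordinate is 2/5.
[ABP] = ½·((-5)·(1−(12/5)) + 4·(12/5−8) + (-1/5)·(8−1)) = ½·(7 − 112/5 − 7/5) = -42/5, so the C-coordinate is 2/5.

(1/5, 2/5, 2/5)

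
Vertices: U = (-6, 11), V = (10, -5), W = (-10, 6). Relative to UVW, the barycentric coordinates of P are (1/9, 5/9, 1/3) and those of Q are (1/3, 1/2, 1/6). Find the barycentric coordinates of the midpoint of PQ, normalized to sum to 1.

Since both coordinate triples sum to 1, the midpoint's barycentrics are the componentwise average.
(1/9+1/3)/2 = 2/9; similarly 19/36 and 1/4.

(2/9, 19/36, 1/4)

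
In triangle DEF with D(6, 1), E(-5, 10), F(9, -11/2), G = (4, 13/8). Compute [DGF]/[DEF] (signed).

[DEF] = ½·(6·(10−(-11/2)) + (-5)·(-11/2−1) + 9·(1−10)) = ½·(93 + 65/2 − 81) = 89/4.
[DGF] = ½·(6·(13/8−(-11/2)) + 4·(-11/2−1) + 9·(1−(13/8))) = ½·(171/4 − 26 − 45/8) = 89/16, so the ratio is (89/16)/(89/4) = 1/4.

1/4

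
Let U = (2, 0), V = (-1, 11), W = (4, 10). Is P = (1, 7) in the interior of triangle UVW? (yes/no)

Barycentric coordinates of P: (9/26, 6/13, 5/26).
The three coordinates are positive, positive, positive; a point is interior exactly when all three are positive.

yes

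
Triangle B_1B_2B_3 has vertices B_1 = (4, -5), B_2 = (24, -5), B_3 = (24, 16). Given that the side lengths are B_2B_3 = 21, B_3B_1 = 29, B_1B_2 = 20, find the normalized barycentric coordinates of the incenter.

(3/10, 29/70, 2/7)

The incenter has barycentric coordinates proportional to the opposite side lengths: (21 : 29 : 20).
Normalizing by 21+29+20 = 70 gives (3/10, 29/70, 2/7).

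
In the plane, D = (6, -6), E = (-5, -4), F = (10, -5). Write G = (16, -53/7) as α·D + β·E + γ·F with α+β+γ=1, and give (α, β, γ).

Signed area of the reference triangle: [DEF] = ½·(6·(-4−(-5)) + (-5)·(-5−(-6)) + 10·(-6−(-4))) = ½·(6 − 5 − 20) = -19/2.
[GEF] = ½·(16·(-4−(-5)) + (-5)·(-5−(-53/7)) + 10·(-53/7−(-4))) = ½·(16 − 90/7 − 250/7) = -114/7, so the D-coordinate is (-114/7)/(-19/2) = 12/7.
[DGF] = ½·(6·(-53/7−(-5)) + 16·(-5−(-6)) + 10·(-6−(-53/7))) = ½·(-108/7 + 16 + 110/7) = 57/7, so the E-coordinate is -6/7.
[DEG] = ½·(6·(-4−(-53/7)) + (-5)·(-53/7−(-6)) + 16·(-6−(-4))) = ½·(150/7 + 55/7 − 32) = -19/14, so the F-coordinate is 1/7.
Check: 12/7 − 6/7 + 1/7 = 1.

(12/7, -6/7, 1/7)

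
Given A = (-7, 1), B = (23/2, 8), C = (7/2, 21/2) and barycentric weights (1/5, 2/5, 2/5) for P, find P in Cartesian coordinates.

(23/5, 38/5)

P = (1/5)·A + (2/5)·B + (2/5)·C.
x-coordinate: (1/5)·(-7) + (2/5)·(23/2) + (2/5)·(7/2) = 23/5.
y-coordinate: (1/5)·1 + (2/5)·8 + (2/5)·(21/2) = 38/5.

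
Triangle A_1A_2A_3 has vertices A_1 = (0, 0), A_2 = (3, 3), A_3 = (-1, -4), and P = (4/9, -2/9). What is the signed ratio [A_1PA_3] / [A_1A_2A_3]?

2/9

[A_1A_2A_3] = ½·(0·(3−(-4)) + 3·(-4−0) + (-1)·(0−3)) = ½·(0 − 12 + 3) = -9/2.
[A_1PA_3] = ½·(0·(-2/9−(-4)) + (4/9)·(-4−0) + (-1)·(0−(-2/9))) = ½·(0 − 16/9 − 2/9) = -1, so the ratio is (-1)/(-9/2) = 2/9.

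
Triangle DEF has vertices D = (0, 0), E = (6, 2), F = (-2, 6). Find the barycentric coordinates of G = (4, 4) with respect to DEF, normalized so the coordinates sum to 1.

(-1/5, 4/5, 2/5)

Signed area of the reference triangle: [DEF] = ½·(0·(2−6) + 6·(6−0) + (-2)·(0−2)) = ½·(0 + 36 + 4) = 20.
[GEF] = ½·(4·(2−6) + 6·(6−4) + (-2)·(4−2)) = ½·(-16 + 12 − 4) = -4, so the D-coordinate is (-4)/20 = -1/5.
[DGF] = ½·(0·(4−6) + 4·(6−0) + (-2)·(0−4)) = ½·(0 + 24 + 8) = 16, so the E-coordinate is 4/5.
[DEG] = ½·(0·(2−4) + 6·(4−0) + 4·(0−2)) = ½·(0 + 24 − 8) = 8, so the F-coordinate is 2/5.
Check: -1/5 + 4/5 + 2/5 = 1.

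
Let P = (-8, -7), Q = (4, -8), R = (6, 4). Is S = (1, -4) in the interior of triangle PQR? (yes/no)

yes

Barycentric coordinates of S: (22/73, 57/146, 45/146).
The three coordinates are positive, positive, positive; a point is interior exactly when all three are positive.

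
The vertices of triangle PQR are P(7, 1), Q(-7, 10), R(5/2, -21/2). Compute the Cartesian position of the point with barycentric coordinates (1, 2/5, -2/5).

S = 1·P + (2/5)·Q + (-2/5)·R.
x-coordinate: 1·7 + (2/5)·(-7) + (-2/5)·(5/2) = 16/5.
y-coordinate: 1·1 + (2/5)·10 + (-2/5)·(-21/2) = 46/5.

(16/5, 46/5)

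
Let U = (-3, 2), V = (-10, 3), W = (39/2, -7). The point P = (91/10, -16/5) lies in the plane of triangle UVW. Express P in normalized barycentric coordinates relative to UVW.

(1/5, 1/5, 3/5)

Signed area of the reference triangle: [UVW] = ½·((-3)·(3−(-7)) + (-10)·(-7−2) + (39/2)·(2−3)) = ½·(-30 + 90 − 39/2) = 81/4.
[PVW] = ½·((91/10)·(3−(-7)) + (-10)·(-7−(-16/5)) + (39/2)·(-16/5−3)) = ½·(91 + 38 − 1209/10) = 81/20, so the U-coordinate is (81/20)/(81/4) = 1/5.
[UPW] = ½·((-3)·(-16/5−(-7)) + (91/10)·(-7−2) + (39/2)·(2−(-16/5))) = ½·(-57/5 − 819/10 + 507/5) = 81/20, so the V-coordinate is 1/5.
[UVP] = ½·((-3)·(3−(-16/5)) + (-10)·(-16/5−2) + (91/10)·(2−3)) = ½·(-93/5 + 52 − 91/10) = 243/20, so the W-coordinate is 3/5.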